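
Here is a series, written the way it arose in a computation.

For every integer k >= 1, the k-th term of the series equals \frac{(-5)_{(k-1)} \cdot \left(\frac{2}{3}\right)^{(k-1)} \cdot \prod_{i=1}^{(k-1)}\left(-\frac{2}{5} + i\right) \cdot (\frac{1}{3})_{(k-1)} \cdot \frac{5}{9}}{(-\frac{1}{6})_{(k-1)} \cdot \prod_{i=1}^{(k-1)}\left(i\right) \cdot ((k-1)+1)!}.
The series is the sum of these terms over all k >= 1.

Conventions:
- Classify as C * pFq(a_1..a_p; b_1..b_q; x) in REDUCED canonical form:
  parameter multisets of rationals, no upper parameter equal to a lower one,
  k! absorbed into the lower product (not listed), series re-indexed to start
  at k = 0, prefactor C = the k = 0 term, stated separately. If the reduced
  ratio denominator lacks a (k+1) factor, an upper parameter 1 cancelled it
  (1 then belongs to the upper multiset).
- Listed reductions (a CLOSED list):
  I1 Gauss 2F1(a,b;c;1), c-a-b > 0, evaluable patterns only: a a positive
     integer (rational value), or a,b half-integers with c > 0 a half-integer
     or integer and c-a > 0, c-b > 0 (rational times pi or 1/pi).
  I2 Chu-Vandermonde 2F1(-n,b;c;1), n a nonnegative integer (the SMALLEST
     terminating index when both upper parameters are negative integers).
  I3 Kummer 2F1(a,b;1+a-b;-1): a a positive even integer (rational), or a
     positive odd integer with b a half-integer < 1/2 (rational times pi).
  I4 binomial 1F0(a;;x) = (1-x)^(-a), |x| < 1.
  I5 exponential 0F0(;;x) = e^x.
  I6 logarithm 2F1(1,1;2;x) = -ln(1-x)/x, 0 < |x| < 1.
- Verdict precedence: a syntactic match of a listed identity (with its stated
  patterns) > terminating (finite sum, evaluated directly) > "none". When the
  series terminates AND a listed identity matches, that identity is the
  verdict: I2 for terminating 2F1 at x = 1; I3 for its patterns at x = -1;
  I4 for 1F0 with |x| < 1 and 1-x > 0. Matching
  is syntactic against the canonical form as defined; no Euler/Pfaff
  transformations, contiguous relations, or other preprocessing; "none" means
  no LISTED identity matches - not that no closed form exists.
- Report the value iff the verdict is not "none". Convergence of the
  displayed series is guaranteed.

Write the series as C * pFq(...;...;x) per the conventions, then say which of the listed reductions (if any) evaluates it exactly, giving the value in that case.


Classification (C = \frac{5}{9}): 3F2 with upper {-5, \frac{1}{3}, \frac{3}{5}}, lower {-\frac{1}{6}, 2}, argument x = \frac{2}{3}. Verdict: terminating at k = 5: the factor (-5)_k kills every later term; summing the 6 survivors is exact. Sum: \frac{394305161}{426009375}.

The tell: with t_0 = \frac{5}{9}, the denominator's factorial ratio (C = 5/9, x = 2/3) is a lower Pochhammer.
Ratio: r(k) = \frac{2}{3} * (k-5) (k+\frac{1}{3}) (k+\frac{3}{5}) / [(k-\frac{1}{6}) (k+2) (k+1)] - poly over poly, x = \frac{2}{3} from leading terms; C = \frac{5}{9} at k = 0.


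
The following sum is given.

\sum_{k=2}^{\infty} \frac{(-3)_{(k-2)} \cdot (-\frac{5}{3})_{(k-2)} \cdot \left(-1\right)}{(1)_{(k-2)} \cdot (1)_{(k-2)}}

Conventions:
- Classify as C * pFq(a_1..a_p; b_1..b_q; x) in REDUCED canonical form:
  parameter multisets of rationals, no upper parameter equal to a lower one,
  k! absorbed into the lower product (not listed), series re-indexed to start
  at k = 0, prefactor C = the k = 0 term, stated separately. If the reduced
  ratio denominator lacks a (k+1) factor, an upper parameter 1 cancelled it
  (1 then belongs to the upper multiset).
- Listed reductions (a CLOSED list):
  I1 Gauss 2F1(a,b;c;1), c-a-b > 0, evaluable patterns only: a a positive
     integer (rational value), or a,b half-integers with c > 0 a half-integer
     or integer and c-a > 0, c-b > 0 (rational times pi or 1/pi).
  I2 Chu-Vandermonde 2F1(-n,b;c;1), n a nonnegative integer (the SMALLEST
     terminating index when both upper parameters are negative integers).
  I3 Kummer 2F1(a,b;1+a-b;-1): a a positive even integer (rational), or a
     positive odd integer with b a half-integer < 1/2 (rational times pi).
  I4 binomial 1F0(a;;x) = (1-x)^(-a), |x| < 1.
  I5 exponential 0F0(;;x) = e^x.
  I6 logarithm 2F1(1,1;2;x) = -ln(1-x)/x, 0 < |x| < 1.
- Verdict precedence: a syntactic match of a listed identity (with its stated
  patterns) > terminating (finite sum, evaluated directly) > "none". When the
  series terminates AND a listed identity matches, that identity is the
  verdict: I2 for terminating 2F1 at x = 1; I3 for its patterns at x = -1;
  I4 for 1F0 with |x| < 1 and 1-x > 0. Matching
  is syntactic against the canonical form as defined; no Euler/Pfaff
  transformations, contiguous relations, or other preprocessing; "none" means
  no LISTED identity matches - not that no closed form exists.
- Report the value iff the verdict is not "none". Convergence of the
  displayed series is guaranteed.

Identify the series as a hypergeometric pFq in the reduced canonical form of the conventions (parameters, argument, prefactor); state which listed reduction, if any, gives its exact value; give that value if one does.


The series (x = 1) is 2F1: upper {-3, -\frac{5}{3}}, lower {1}, prefactor -1. Verdict (x = 1): Chu-Vandermonde (I2) applies (terminating 2F1 at x = 1 with n = 3, b = -5/3, c = 1). Exact value: -\frac{616}{81}.

First insight: from the first term -1: (1)_k (C = -1) is k! itself.
Consecutive-term ratio: r(k) = 1 * (k-3) (k-\frac{5}{3}) / [(k+1) (k+1)] - rational in k, leading ratio 1; with t_0 = -1, classification follows.


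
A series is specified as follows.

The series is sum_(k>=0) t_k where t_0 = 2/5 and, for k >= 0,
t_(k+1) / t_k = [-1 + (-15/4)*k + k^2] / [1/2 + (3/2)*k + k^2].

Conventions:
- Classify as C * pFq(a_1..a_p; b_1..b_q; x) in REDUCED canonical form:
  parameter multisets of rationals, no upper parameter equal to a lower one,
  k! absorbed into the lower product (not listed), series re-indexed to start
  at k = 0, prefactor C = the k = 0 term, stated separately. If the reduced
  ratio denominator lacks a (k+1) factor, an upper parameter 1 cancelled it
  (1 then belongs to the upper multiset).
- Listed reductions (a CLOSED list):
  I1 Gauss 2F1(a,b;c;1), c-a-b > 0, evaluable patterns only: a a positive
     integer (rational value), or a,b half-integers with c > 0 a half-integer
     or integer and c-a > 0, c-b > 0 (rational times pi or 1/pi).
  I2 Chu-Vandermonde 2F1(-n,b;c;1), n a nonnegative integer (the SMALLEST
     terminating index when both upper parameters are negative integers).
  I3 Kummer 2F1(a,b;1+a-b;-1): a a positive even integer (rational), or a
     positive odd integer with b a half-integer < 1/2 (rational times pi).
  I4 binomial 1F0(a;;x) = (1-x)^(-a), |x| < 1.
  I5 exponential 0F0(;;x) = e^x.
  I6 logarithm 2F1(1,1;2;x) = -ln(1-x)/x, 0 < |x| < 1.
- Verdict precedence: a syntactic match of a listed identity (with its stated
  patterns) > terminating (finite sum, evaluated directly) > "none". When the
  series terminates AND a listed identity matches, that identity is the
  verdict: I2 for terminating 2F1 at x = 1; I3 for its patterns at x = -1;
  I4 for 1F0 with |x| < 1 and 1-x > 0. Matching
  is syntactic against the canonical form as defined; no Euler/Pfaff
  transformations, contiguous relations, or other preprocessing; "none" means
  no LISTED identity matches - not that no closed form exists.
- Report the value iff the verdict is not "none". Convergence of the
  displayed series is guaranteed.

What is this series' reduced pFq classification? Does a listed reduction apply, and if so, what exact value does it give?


Canonical form: C = 2/5 times 2F1 with upper {-4, 1/4}, lower {1/2}, x = 1. Verdict: Chu-Vandermonde (I2) applies (terminating 2F1 at x = 1 with n = 4, b = 1/4, c = 1/2). Value: 39/280.

Key observation: x = 1 and roots of the ratio polynomials (C = 2/5, x = 1) are the negated parameters.
Step ratio: r(k) = 1 * (k-4) (k+1/4) / [(k+1/2) (k+1)] - poly over poly, x = 1 from leading terms; C = 2/5 at k = 0.


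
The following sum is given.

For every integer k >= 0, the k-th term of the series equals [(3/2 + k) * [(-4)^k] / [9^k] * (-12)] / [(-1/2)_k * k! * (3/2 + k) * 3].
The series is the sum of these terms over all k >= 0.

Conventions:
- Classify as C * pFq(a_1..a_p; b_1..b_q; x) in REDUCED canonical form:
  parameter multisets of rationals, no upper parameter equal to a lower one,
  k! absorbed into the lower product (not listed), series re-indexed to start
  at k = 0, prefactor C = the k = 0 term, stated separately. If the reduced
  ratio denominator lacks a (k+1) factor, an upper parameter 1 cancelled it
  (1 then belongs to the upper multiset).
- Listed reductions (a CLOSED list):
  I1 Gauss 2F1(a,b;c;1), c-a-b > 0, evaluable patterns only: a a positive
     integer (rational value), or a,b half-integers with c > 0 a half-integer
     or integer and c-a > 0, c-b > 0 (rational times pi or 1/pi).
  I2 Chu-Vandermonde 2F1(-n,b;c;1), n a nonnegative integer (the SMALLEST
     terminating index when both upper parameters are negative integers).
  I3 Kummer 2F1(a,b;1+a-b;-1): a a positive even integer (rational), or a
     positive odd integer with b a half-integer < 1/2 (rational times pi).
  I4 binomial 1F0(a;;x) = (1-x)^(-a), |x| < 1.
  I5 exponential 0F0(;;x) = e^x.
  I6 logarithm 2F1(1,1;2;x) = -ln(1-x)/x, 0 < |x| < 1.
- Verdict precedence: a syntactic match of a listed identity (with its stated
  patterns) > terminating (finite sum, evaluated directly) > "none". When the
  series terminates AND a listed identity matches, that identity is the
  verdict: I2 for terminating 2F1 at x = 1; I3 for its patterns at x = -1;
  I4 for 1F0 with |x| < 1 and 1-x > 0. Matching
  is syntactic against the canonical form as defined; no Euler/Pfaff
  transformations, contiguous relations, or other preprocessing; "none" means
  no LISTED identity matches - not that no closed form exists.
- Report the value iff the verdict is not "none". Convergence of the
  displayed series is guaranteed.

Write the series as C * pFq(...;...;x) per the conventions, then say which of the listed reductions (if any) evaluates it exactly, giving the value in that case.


Classification (C = -4): 0F1 with upper {-}, lower {-1/2}, argument x = -4/9. Verdict: none - at argument -4/9 the multisets {-} ; {-1/2} match no listed identity.

Key step: t_0 = -4 here, and the constant factors (C = -4, x = -4/9) combine into one prefactor.
Adjacent-term ratio: r(k) = (-4/9) * 1 / [(k-1/2) (k+1)] - rational in k. x = (-4/9); t_0 = -4; negate the roots.


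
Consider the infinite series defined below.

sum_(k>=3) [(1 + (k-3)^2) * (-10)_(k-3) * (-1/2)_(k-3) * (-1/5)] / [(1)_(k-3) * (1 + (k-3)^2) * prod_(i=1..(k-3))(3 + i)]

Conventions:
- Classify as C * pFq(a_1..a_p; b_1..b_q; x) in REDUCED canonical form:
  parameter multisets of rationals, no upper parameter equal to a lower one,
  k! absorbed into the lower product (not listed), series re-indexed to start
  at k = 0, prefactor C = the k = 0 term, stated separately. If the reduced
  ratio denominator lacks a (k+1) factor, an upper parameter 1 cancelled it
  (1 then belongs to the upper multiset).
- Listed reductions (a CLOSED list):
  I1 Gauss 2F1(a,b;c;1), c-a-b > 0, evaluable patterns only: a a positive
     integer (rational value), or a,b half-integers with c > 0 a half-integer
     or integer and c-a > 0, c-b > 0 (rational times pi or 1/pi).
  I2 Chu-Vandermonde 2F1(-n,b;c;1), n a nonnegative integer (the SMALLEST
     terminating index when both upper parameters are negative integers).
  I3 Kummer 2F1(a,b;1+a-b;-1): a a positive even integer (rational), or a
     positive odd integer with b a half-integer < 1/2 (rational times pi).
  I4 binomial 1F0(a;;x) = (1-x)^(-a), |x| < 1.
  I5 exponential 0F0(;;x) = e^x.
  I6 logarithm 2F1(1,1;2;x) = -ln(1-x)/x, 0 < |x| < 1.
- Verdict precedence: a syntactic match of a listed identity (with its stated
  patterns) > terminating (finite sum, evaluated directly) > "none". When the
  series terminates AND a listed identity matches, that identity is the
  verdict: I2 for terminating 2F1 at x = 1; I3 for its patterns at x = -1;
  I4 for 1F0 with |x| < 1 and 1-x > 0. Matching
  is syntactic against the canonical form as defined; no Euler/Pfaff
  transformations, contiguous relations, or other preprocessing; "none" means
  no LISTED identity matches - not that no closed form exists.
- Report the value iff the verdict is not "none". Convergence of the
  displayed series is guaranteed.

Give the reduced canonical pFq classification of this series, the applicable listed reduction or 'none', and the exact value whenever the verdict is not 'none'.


At argument 1: a 2F1 with upper {-10, -1/2}, lower {4}, scaled by C = -1/5. Verdict: this is Chu-Vandermonde (I2) (terminating 2F1 at x = 1 with n = 10, b = -1/2, c = 4). Hence: -200583/524288.

Structural cue: t_0 being -1/5, the lower running product (C = -1/5, x = 1) is a rising factorial.
Term ratio: r(k) = 1 * (k-10) (k-1/2) / [(k+4) (k+1)] - rational in k. x = 1; t_0 = -1/5; negate the roots.


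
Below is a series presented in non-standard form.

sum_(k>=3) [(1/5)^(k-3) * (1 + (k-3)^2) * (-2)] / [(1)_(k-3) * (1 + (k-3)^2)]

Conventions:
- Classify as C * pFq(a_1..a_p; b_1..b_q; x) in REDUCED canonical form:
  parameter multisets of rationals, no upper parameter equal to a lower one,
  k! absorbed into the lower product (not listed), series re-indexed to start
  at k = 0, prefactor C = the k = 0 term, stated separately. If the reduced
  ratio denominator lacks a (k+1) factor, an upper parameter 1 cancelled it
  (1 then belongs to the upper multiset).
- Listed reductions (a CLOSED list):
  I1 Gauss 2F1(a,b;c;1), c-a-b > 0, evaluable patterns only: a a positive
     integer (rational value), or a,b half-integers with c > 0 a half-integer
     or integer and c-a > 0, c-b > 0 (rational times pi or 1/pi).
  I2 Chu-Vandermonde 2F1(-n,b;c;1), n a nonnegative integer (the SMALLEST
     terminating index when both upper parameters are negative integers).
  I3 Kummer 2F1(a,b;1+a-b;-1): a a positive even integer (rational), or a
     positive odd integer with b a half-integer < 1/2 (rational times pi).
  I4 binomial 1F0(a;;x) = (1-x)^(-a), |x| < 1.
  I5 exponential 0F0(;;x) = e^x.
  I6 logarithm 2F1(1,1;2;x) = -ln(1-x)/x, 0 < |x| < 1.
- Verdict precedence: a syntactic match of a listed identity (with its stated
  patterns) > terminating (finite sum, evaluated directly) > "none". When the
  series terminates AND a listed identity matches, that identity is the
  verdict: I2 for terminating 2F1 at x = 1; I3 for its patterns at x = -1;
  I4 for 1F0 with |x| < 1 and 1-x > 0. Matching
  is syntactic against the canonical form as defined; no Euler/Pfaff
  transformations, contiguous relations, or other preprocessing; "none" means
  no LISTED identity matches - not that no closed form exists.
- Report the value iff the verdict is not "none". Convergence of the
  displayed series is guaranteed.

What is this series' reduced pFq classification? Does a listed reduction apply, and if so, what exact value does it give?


With C = -2: the canonical form is 0F0(-; -; 1/5). Verdict: exponential (I5) fires (the 0F0 exponential series at x = 1/5). Its exact value is (-2) * e^(1/5).

Key observation: with t_0 = -2, k^2 + 1 divides numerator and denominator alike; prefactor -2 after cancelling.
Step ratio: r(k) = (1/5) * 1 / [(k+1)] - poly over poly, x = (1/5) from leading terms; C = -2 at k = 0.


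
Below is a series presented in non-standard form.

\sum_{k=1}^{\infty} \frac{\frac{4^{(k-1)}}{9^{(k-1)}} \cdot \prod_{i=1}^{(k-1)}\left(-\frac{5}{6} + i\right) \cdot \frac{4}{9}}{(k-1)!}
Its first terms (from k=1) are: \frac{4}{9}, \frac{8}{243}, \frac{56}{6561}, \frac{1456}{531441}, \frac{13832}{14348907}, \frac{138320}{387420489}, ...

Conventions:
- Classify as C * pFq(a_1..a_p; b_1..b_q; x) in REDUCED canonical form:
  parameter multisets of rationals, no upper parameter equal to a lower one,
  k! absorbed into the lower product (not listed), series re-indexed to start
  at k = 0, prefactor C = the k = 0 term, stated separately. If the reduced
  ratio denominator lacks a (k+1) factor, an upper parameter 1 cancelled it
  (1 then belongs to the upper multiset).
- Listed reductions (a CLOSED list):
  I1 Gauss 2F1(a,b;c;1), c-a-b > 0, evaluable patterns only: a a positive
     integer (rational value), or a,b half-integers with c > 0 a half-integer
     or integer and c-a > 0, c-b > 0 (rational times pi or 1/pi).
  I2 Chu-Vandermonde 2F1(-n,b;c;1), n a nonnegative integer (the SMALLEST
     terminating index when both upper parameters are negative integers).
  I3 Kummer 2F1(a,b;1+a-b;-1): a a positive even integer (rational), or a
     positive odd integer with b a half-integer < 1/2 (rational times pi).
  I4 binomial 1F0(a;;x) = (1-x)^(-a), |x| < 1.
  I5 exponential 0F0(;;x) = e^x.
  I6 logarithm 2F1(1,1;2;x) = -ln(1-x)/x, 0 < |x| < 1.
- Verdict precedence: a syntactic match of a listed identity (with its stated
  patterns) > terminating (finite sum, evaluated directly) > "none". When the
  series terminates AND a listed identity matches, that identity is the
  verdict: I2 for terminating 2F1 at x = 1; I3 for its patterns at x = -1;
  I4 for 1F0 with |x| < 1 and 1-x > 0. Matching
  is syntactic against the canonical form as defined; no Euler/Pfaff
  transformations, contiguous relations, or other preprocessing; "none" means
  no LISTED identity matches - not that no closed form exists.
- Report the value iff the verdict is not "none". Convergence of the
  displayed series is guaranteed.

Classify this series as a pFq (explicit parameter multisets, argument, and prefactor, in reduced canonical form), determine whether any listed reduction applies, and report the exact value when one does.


At argument \frac{4}{9}: a 1F0 with upper {\frac{1}{6}}, lower {-}, scaled by C = \frac{4}{9}. Verdict: the I4 binomial reduction matches (the 1F0 binomial series: exponent -1/6, x = \frac{4}{9}). Value: \frac{4}{9} \cdot \left(\frac{5}{9}\right)^{-\frac{1}{6}}.

First insight: t_0 being \frac{4}{9}, the two geometric factors (prefactor 4/9) combine into one argument.
Ratio: r(k) = \frac{4}{9} * (k+\frac{1}{6}) / [(k+1)] - rational in k, leading ratio \frac{4}{9}; with t_0 = \frac{4}{9}, classification follows.


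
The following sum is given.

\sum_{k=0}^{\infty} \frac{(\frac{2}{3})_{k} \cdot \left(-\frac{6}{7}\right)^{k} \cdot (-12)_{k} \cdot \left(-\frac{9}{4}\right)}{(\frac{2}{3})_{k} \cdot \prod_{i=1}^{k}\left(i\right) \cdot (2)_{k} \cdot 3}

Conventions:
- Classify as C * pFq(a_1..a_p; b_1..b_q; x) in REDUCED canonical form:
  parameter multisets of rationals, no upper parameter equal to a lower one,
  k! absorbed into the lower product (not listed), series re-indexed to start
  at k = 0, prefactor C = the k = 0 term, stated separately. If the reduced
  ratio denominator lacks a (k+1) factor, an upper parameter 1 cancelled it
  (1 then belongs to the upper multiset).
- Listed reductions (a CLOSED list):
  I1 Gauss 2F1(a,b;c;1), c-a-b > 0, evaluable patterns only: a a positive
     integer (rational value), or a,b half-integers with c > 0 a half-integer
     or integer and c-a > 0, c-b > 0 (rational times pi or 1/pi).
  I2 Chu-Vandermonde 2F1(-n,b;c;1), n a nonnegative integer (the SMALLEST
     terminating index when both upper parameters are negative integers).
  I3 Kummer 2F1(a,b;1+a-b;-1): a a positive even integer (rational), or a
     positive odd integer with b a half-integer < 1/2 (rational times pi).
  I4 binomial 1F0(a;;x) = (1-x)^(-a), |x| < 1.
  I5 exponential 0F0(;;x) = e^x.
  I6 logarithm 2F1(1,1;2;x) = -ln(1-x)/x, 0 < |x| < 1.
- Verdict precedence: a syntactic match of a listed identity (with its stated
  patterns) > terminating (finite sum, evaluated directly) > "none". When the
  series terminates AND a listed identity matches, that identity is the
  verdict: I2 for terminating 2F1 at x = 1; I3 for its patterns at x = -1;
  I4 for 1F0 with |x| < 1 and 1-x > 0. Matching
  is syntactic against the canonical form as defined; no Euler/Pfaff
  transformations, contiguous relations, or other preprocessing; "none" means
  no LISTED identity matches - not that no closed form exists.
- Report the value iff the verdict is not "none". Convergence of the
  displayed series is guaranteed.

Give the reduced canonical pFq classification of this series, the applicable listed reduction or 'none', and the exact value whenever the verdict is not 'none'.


With C = -\frac{3}{4}: the canonical form is 1F1(-12; 2; -\frac{6}{7}). Verdict: terminating. With -12 upstairs the series is a 13-term polynomial sum; evaluated term by term. Its exact value is -\frac{23705136158312463}{1385512848820100}.

First insight: from the first term -\frac{3}{4}: the parameter 2/3 appears in both the upper and lower lists and cancels.
Consecutive-term ratio: r(k) = -\frac{6}{7} * (k-12) / [(k+2) (k+1)] ; factor over Q: parameters, x = -\frac{6}{7}, and C = -\frac{3}{4}.


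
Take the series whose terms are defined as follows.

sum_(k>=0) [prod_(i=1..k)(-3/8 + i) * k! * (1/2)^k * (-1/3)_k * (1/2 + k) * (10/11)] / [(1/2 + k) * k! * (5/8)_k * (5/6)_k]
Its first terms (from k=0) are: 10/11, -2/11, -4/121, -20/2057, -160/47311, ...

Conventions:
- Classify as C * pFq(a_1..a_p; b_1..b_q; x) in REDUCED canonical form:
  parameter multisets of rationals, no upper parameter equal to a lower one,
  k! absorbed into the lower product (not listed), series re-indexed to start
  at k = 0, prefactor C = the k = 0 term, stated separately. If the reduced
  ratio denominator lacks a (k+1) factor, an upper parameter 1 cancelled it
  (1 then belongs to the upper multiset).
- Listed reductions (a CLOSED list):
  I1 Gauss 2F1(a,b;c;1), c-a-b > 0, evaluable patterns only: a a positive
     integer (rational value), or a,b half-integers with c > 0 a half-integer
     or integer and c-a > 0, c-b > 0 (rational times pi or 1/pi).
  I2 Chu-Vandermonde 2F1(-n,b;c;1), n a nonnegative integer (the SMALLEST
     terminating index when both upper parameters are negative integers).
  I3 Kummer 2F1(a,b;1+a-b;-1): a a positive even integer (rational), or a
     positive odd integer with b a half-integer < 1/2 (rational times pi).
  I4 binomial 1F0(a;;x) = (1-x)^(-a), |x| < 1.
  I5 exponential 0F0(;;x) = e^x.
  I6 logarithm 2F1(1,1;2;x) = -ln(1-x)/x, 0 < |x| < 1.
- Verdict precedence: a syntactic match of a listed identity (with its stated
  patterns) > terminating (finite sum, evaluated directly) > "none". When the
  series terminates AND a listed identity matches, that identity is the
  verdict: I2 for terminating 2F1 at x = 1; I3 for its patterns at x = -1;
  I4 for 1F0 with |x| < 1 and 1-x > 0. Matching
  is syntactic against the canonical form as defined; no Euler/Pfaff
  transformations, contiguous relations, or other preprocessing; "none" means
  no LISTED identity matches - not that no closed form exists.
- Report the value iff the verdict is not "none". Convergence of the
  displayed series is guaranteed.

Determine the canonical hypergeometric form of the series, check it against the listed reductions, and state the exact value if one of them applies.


Classification (C = 10/11): 2F1 with upper {-1/3, 1}, lower {5/6}, argument x = 1/2. Verdict: none. A 2F1 with upper {-1/3, 1} fits none of I1-I6 at x = 1/2; the sum runs forever.

Structural cue: from the first term 10/11: the running product (prefactor 10/11) telescopes to a rising factorial.
Term ratio: r(k) = (1/2) * (k-1/3) (k+1) / [(k+5/6) (k+1)] ; factor over Q: parameters, x = (1/2), and C = 10/11.


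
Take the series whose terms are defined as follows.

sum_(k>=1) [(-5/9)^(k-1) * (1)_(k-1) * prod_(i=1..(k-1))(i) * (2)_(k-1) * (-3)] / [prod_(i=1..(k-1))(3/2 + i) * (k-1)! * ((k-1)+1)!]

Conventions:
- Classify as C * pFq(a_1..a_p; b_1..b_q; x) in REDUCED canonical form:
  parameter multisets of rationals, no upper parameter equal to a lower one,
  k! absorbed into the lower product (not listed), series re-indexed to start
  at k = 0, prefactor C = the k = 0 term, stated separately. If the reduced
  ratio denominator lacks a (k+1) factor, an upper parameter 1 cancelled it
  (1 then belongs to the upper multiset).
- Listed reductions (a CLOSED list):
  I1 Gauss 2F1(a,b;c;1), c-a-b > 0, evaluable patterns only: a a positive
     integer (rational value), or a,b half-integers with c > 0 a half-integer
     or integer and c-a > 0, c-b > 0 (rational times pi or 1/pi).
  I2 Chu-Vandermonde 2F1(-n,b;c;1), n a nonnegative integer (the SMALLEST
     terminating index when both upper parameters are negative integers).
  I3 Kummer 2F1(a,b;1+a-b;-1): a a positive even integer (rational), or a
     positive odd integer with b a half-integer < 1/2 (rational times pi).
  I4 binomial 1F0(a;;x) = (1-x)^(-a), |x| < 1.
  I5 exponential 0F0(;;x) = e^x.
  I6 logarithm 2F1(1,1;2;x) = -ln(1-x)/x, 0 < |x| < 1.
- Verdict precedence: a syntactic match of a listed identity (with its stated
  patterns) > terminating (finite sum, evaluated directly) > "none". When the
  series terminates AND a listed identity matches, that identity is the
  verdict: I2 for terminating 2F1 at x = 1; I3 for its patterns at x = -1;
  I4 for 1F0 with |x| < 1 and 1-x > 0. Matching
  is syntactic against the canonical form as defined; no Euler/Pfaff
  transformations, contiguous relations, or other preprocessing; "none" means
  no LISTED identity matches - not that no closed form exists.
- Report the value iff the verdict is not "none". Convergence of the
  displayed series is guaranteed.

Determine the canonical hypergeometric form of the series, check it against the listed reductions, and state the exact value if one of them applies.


Classification (C = -3): 2F1 with upper {1, 1}, lower {5/2}, argument x = -5/9. Verdict: none here - no I1-I6 shape fits x = -5/9 with lower {5/2}.

Structural cue: t_0 = -3 here, and the running product (C = -3) telescopes to a rising factorial.
Step ratio: r(k) = (-5/9) * (k+1) (k+1) / [(k+5/2) (k+1)] - rational; roots negated = parameters, x = (-5/9), C = -3.


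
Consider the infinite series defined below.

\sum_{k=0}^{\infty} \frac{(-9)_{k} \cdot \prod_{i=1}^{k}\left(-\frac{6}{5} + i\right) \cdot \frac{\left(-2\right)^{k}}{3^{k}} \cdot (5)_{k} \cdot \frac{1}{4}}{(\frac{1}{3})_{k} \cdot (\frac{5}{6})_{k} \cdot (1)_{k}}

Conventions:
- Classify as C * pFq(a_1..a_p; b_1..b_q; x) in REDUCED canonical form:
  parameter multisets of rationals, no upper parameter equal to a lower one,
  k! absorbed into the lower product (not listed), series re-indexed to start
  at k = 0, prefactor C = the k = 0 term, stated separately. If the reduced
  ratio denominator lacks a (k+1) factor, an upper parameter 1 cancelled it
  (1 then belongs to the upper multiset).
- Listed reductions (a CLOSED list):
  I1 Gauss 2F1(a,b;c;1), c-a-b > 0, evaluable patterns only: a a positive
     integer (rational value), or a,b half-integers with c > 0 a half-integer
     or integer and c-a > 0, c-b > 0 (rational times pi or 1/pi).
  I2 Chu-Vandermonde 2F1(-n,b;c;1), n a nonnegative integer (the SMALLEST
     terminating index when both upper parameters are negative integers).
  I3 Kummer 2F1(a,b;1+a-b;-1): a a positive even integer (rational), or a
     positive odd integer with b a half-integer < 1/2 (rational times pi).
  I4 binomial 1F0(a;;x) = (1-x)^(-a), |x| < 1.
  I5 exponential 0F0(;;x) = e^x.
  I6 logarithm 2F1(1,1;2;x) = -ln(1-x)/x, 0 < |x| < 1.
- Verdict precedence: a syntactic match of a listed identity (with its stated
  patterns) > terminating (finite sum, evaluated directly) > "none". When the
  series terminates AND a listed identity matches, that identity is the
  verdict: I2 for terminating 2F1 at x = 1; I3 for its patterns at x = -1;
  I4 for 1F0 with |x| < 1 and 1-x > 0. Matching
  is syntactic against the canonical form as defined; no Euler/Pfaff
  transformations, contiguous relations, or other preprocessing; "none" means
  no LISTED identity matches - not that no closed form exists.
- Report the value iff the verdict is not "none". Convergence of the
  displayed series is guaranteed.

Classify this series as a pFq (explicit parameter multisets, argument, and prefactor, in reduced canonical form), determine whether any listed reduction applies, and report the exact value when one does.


Canonical form: C = \frac{1}{4} times 3F2 with upper {-9, -\frac{1}{5}, 5}, lower {\frac{1}{3}, \frac{5}{6}}, x = -\frac{2}{3}. Verdict: terminating - the sum ends at index 9 because -9 is a negative integer; exact evaluation follows. Value: -\frac{8705885759736750975551}{14701976872070312500}.

The tell: t_0 being \frac{1}{4}, the two geometric factors (prefactor 1/4) combine into one argument.
Consecutive-term ratio: r(k) = -\frac{2}{3} * (k-9) (k-\frac{1}{5}) (k+5) / [(k+\frac{1}{3}) (k+\frac{5}{6}) (k+1)] - rational in k. x = -\frac{2}{3}; t_0 = \frac{1}{4}; negate the roots.


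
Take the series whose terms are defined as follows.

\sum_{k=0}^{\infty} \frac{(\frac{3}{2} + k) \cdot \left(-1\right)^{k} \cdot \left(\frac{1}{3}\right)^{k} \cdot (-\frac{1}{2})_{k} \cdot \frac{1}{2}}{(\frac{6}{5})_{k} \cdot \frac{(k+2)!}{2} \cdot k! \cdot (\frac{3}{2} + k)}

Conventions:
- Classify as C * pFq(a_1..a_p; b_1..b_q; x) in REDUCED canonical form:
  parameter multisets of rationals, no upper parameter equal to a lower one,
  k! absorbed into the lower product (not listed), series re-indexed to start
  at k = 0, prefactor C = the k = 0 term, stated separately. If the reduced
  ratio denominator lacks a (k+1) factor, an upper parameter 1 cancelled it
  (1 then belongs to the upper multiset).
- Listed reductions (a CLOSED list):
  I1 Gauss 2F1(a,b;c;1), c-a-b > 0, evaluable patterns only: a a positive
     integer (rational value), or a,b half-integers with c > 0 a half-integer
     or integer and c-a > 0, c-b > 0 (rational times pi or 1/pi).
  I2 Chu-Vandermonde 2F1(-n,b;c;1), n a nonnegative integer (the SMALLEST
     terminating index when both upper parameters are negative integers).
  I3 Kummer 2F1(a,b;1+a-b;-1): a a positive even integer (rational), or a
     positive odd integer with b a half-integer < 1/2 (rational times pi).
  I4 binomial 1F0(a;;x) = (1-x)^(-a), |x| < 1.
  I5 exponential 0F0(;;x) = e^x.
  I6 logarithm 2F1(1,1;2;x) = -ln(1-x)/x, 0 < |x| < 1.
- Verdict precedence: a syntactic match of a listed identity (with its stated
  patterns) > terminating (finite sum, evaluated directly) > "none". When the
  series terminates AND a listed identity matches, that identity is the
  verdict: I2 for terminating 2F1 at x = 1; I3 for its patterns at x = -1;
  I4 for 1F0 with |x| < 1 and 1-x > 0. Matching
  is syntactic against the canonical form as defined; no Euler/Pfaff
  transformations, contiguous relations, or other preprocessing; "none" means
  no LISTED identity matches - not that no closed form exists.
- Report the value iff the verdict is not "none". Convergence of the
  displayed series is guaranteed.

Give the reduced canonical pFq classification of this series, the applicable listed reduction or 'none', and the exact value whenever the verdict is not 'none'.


With C = \frac{1}{2}: the canonical form is 1F2(-\frac{1}{2}; \frac{6}{5}, 3; -\frac{1}{3}). Verdict: none here - no I1-I6 shape fits x = -\frac{1}{3} with lower {\frac{6}{5}, 3}.

The tell: t_0 = \frac{1}{2} here, and the (-1)^k factor (prefactor 1/2) folds into the argument's sign.
Ratio: r(k) = -\frac{1}{3} * (k-\frac{1}{2}) / [(k+\frac{6}{5}) (k+3) (k+1)] - rational in k, leading ratio -\frac{1}{3}; with t_0 = \frac{1}{2}, classification follows.


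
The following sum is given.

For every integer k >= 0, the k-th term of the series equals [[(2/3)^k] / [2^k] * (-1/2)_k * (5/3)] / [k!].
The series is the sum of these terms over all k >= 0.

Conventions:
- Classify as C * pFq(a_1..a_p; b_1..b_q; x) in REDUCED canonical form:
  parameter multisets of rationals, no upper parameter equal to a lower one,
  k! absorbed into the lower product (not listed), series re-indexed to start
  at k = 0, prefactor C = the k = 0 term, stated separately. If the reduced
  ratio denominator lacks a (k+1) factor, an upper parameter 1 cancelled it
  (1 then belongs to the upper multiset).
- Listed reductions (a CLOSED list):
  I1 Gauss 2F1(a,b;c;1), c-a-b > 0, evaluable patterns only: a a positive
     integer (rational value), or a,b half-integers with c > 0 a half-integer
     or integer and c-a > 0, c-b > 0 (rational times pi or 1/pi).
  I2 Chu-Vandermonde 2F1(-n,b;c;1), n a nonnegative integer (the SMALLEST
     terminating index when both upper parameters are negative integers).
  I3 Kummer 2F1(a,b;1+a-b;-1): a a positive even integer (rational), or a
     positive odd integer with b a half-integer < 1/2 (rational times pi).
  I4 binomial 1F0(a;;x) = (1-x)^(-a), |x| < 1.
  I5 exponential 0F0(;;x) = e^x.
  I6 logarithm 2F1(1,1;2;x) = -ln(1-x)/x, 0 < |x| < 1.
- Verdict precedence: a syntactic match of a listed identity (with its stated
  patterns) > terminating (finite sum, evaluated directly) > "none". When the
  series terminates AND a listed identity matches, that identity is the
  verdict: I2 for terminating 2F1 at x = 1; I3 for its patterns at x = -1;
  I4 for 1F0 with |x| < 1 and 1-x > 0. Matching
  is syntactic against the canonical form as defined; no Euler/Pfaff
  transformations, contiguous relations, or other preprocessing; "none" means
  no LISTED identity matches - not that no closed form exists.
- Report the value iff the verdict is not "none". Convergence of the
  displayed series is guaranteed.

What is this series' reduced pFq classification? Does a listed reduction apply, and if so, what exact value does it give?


Reduced: x = 1/3, 1F0, upper = {-1/2}, lower = {-}, C = 5/3. Verdict (x = 1/3): the binomial series (I4) applies (the 1F0 binomial series: exponent 1/2, x = 1/3). Hence: (5/3) * (2/3)^(1/2).

Key step: t_0 = 5/3 here, and the two k-th powers (C = 5/3) combine into one argument.
Ratio: r(k) = (1/3) * (k-1/2) / [(k+1)] - rational in k, leading ratio (1/3); with t_0 = 5/3, classification follows.


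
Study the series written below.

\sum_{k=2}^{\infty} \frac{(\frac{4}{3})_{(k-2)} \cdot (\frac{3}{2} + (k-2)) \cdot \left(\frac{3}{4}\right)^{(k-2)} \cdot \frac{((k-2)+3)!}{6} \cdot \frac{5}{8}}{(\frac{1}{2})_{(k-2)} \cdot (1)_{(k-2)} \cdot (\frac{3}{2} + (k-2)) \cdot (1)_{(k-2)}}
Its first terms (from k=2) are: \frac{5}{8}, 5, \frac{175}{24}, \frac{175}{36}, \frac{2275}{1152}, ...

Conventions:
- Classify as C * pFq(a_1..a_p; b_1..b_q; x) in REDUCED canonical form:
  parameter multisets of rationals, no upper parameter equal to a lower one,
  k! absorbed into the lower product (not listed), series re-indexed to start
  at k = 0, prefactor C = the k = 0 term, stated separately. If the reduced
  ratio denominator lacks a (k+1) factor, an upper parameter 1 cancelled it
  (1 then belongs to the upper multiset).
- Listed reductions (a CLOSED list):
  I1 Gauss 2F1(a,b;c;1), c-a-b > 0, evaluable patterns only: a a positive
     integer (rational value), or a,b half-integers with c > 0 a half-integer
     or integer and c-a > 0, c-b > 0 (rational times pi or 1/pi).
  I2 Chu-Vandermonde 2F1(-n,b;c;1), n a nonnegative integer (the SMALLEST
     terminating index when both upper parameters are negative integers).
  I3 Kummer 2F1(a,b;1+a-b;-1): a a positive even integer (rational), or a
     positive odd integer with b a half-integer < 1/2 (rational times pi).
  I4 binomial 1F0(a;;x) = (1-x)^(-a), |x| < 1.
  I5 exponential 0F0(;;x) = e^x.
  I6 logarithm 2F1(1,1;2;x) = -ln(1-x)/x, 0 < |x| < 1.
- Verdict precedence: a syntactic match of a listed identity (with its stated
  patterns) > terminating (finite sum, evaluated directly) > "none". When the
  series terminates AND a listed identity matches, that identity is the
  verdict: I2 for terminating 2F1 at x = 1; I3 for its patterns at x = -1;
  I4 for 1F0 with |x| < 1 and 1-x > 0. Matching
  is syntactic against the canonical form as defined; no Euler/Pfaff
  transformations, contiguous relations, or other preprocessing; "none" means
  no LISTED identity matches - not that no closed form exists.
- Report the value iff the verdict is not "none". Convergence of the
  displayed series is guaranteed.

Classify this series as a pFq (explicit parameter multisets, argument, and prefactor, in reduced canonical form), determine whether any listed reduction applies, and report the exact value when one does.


The series (x = \frac{3}{4}) is 2F2: upper {\frac{4}{3}, 4}, lower {\frac{1}{2}, 1}, prefactor \frac{5}{8}. Verdict: none (x = \frac{3}{4}): each listed identity misses the multisets {\frac{4}{3}, 4} ; {\frac{1}{2}, 1}.

First insight: t_0 = \frac{5}{8} here, and the factorial ratio (C = 5/8) (k+a-1)!/(a-1)! is a rising factorial (a)_k.
Term ratio: r(k) = \frac{3}{4} * (k+\frac{4}{3}) (k+4) / [(k+\frac{1}{2}) (k+1) (k+1)] - rational in k, leading ratio \frac{3}{4}; with t_0 = \frac{5}{8}, classification follows.


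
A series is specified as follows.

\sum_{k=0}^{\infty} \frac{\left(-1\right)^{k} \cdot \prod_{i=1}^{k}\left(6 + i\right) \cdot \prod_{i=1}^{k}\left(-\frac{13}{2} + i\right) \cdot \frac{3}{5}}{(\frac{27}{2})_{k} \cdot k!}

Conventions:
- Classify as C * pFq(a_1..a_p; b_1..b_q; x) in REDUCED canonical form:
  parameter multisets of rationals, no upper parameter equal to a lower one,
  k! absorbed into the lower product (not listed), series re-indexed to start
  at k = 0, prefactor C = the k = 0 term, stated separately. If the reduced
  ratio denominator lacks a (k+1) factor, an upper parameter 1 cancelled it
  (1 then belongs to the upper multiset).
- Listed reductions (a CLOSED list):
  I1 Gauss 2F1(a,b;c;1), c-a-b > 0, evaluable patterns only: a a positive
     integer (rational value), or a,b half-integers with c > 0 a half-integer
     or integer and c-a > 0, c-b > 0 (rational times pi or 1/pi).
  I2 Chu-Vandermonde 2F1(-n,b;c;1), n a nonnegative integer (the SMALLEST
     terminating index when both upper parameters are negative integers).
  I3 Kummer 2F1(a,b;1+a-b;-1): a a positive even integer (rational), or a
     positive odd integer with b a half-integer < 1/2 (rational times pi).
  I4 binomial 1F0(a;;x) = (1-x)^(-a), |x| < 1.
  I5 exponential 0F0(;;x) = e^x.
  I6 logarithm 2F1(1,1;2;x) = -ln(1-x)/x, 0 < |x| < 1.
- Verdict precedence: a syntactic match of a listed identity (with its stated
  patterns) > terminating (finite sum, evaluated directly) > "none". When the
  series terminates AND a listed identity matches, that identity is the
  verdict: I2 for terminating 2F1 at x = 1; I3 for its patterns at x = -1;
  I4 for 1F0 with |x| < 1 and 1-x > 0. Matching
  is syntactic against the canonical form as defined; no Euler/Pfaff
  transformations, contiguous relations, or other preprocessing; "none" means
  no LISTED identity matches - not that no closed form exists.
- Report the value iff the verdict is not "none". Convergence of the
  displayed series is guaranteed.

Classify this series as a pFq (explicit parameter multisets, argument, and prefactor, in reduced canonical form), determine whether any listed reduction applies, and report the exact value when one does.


The tell: x = -1 and the running product (C = 3/5) telescopes to a rising factorial.
Consecutive-term ratio: r(k) = -1 * (k-\frac{11}{2}) (k+7) / [(k+\frac{27}{2}) (k+1)] - rational; roots negated = parameters, x = -1, C = \frac{3}{5}.

With C = \frac{3}{5}: the canonical form is 2F1(-\frac{11}{2}, 7; \frac{27}{2}; -1). Verdict at x = -1: Kummer (I3) matches (x = -1; c = \frac{27}{2} equals 1+a-b for upper {-\frac{11}{2}, 7}: listed pattern). Its exact value is \frac{557732175}{268435456} \cdot \pi.


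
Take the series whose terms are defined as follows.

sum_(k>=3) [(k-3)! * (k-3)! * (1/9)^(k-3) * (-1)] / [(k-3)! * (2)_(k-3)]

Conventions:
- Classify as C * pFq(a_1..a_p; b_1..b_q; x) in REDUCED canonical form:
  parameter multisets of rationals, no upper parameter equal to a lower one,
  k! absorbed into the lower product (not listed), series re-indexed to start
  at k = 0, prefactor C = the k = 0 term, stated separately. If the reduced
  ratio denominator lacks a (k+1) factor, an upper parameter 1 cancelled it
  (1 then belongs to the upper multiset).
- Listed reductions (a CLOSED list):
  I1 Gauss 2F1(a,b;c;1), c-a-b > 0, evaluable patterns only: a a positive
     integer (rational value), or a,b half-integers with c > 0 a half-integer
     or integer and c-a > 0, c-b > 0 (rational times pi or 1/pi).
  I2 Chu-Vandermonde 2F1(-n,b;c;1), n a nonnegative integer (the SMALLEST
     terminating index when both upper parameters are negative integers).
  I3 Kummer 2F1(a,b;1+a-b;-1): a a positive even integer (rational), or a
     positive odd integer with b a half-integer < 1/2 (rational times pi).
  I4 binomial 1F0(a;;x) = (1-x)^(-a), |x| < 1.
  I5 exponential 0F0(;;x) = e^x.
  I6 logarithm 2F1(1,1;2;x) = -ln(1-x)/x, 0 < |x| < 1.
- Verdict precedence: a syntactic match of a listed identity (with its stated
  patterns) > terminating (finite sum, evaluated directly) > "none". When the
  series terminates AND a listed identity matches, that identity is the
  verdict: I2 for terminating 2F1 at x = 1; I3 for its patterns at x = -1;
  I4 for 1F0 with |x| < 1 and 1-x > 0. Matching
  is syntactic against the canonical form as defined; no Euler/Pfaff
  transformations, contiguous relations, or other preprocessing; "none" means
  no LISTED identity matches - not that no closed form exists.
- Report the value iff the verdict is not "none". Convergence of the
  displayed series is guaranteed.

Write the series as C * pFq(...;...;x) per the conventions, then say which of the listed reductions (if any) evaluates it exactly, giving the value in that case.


With C = -1: the canonical form is 2F1(1, 1; 2; 1/9). Verdict: this is the logarithmic series (I6) (the logarithm: parameters (1,1;2), x = 1/9). Its exact value is 9 * ln(8/9).

The tell: from the first term -1: the factorial ratio (prefactor -1) (k+a-1)!/(a-1)! is a rising factorial (a)_k.
Adjacent-term ratio: r(k) = (1/9) * (k+1) (k+1) / [(k+2) (k+1)] ; factor over Q: parameters, x = (1/9), and C = -1.
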